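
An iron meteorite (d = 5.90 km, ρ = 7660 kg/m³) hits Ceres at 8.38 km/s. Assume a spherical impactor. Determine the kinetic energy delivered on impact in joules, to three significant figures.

E ≈ 2.89 × 10^22 J

d = 5900 m; v = 8380 m/s.
Mass m = (π/6) ρ d³ = (π/6) × 7660 × (5900)³ = 8.237 × 10^14 kg
E = ½ m v² = 0.5 × 8.237 × 10^14 × (8380)² = 2.892 × 10^22 J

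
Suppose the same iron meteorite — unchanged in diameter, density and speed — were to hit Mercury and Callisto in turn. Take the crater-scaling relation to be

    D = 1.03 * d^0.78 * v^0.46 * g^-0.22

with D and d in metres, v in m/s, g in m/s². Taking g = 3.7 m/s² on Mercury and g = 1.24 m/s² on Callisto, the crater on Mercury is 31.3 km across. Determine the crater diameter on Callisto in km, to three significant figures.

D ≈ 39.8 km

All impactor-dependent factors cancel in the ratio, leaving D_Callisto/D_Mercury = (g_Callisto/g_Mercury)^-0.22.
(1.24/3.7)^-0.22 = 0.3351^-0.22 = 1.272
D_Callisto = 1.272 × 31.3 km = 39.8 km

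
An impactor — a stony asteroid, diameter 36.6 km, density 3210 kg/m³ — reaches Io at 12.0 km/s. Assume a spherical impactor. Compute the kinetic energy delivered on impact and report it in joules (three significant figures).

E ≈ 5.93 × 10^24 J

d = 36600 m; v = 12000 m/s.
Mass m = (π/6) ρ d³ = (π/6) × 3210 × (36600)³ = 8.240 × 10^16 kg
E = ½ m v² = 0.5 × 8.240 × 10^16 × (12000)² = 5.933 × 10^24 J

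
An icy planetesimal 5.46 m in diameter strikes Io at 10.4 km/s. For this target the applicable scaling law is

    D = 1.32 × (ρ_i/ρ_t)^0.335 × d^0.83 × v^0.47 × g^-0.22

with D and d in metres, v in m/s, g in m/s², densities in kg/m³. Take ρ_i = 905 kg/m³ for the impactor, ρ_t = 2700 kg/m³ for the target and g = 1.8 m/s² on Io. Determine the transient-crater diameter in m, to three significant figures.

D ≈ 254 m

In SI units: v = 10400 m/s.
(ρ_i/ρ_t)^0.335 = (905/2700)^0.335 = 0.6934
d^0.83 = 5.46^0.83 = 4.091
v^0.47 = 10400^0.47 = 77.27
g^-0.22 = 1.8^-0.22 = 0.8787
D = 1.32 × 0.6934 × 4.091 × 77.27 × 0.8787 = 254.2 m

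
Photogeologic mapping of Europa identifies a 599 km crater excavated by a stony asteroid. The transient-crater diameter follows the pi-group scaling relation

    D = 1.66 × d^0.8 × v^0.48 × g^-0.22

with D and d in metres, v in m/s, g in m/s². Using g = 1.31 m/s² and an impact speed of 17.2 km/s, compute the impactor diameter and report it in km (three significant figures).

d ≈ 27.4 km

Rearranging for d: d = [D / (1.66 · 17200^0.48 · 1.31^-0.22)]^(1/0.8).
D = 599000 m.
17200^0.48 = 107.9
1.31^-0.22 = 0.9423
Denominator = 1.66 × 107.9 × 0.9423 = 168.8
D / 168.8 = 599000 / 168.8 = 3549
d = 3549^(1/0.8) = 3549^1.25 = 27393 m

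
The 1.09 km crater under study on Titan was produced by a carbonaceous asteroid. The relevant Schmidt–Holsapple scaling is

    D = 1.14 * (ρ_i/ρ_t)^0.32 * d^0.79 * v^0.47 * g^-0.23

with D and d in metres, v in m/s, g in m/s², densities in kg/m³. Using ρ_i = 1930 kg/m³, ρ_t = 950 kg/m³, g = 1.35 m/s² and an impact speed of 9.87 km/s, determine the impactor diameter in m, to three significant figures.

Rearranging for d: d = [D / (1.14 · (1930/950)^0.32 · 9870^0.47 · 1.35^-0.23)]^(1/0.79).
D = 1090 m.
(1930/950)^0.32 = 1.255
9870^0.47 = 75.39
1.35^-0.23 = 0.9333
Denominator = 1.14 × 1.255 × 75.39 × 0.9333 = 100.7
D / 100.7 = 1090 / 100.7 = 10.82
d = 10.82^(1/0.79) = 10.82^1.2658 = 20.38 m

d ≈ 20.4 m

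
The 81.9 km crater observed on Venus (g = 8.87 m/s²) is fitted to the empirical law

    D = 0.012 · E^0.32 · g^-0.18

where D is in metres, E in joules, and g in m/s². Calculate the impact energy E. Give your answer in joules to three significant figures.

E ≈ 7.76 × 10^21 J

Rearranging: E = [D / (0.012 · g^-0.18)]^(1/0.32).
D = 81900 m.
g^-0.18 = 8.87^-0.18 = 0.6751
D / (0.012 × 0.6751) = 81900 / (8.101 × 10^-3) = 1.011 × 10^7
E = (1.011 × 10^7)^3.125 = 7.760 × 10^21 J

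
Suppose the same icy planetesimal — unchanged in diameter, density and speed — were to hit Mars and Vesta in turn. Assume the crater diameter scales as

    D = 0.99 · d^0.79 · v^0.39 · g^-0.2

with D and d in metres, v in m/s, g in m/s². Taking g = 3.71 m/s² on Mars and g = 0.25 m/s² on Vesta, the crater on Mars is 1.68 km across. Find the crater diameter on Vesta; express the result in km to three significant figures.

D ≈ 2.88 km

All impactor-dependent factors cancel in the ratio, leaving D_Vesta/D_Mars = (g_Vesta/g_Mars)^-0.2.
(0.25/3.71)^-0.2 = 0.06739^-0.2 = 1.715
D_Vesta = 1.715 × 1.68 km = 2.88 km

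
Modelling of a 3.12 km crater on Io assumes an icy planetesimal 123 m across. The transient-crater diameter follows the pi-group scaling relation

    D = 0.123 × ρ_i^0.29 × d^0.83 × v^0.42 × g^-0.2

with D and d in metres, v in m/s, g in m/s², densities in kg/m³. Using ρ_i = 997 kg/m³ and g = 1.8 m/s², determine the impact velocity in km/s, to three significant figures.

v ≈ 25.5 km/s

Rearranging for v: v = [D / (0.123 · 997^0.29 · 123^0.83 · 1.8^-0.2)]^(1/0.42).
D = 3120 m.
997^0.29 = 7.407
123^0.83 = 54.28
1.8^-0.2 = 0.8891
Denominator = 0.123 × 7.407 × 54.28 × 0.8891 = 43.97
D / 43.97 = 3120 / 43.97 = 70.96
v = 70.96^(1/0.42) = 70.96^2.381 = 25542 m/s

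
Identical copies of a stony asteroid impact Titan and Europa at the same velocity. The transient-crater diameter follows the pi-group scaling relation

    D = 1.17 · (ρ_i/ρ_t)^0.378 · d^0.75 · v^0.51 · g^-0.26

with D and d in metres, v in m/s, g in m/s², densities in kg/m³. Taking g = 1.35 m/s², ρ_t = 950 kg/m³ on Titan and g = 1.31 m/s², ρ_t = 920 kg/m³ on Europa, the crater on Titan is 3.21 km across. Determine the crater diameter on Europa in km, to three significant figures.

The impactor-only factors (d, v, ρ_i) cancel in the ratio, leaving D_Europa/D_Titan = (g_Europa/g_Titan)^-0.26 · (ρ_t,Titan/ρ_t,Europa)^0.378.
(1.31/1.35)^-0.26 = 0.9704^-0.26 = 1.008
(950/920)^0.378 = 1.033^0.378 = 1.012
Ratio = 1.008 × 1.012 = 1.020
D_Europa = 1.020 × 3.21 km = 3.27 km

D ≈ 3.27 km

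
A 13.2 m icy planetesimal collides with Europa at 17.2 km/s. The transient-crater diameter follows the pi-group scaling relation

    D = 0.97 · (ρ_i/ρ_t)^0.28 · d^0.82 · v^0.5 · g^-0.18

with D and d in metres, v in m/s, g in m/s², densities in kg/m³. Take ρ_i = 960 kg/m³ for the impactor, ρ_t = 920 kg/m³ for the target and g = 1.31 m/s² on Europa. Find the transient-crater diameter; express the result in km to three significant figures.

In SI units: v = 17200 m/s.
(ρ_i/ρ_t)^0.28 = (960/920)^0.28 = 1.012
d^0.82 = 13.2^0.82 = 8.296
v^0.5 = 17200^0.5 = 131.1
g^-0.18 = 1.31^-0.18 = 0.9526
D = 0.97 × 1.012 × 8.296 × 131.1 × 0.9526 = 1017 m
   = 1.017 km

D ≈ 1.02 km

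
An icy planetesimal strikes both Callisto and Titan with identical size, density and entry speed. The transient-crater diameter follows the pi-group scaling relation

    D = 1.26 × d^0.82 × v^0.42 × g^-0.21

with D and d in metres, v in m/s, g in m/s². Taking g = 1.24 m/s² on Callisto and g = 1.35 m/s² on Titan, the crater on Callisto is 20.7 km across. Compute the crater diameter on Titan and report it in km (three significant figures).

All impactor-dependent factors cancel in the ratio, leaving D_Titan/D_Callisto = (g_Titan/g_Callisto)^-0.21.
(1.35/1.24)^-0.21 = 1.089^-0.21 = 0.9823
D_Titan = 0.9823 × 20.7 km = 20.3 km

D ≈ 20.3 km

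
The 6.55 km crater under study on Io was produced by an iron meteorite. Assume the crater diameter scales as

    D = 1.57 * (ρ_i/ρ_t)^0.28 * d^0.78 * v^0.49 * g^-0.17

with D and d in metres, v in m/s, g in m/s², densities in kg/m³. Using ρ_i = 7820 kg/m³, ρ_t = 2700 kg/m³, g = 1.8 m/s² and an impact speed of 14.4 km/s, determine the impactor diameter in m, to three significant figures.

d ≈ 83.0 m

Rearranging for d: d = [D / (1.57 · (7820/2700)^0.28 · 14400^0.49 · 1.8^-0.17)]^(1/0.78).
D = 6550 m.
(7820/2700)^0.28 = 1.347
14400^0.49 = 109.0
1.8^-0.17 = 0.9049
Denominator = 1.57 × 1.347 × 109.0 × 0.9049 = 208.6
D / 208.6 = 6550 / 208.6 = 31.40
d = 31.40^(1/0.78) = 31.40^1.2821 = 83.03 m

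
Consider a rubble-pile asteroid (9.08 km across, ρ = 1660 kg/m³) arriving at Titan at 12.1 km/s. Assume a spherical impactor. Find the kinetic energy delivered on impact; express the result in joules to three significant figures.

d = 9080 m; v = 12100 m/s.
Mass m = (π/6) ρ d³ = (π/6) × 1660 × (9080)³ = 6.507 × 10^14 kg
E = ½ m v² = 0.5 × 6.507 × 10^14 × (12100)² = 4.763 × 10^22 J

E ≈ 4.76 × 10^22 J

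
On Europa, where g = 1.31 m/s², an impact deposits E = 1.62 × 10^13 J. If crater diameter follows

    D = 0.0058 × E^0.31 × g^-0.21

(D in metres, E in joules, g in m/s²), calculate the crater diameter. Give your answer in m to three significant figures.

E^0.31 = (1.62 × 10^13)^0.31 = 1.244 × 10^4
g^-0.21 = 1.31^-0.21 = 0.9449
D = 0.0058 × 1.244 × 10^4 × 0.9449 = 68.18 m

D ≈ 68.2 m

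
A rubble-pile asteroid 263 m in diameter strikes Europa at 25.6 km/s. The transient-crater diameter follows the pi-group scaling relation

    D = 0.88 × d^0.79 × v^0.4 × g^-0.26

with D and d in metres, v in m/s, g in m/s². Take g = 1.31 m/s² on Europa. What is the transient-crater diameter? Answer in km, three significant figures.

D ≈ 3.88 km

In SI units: v = 25600 m/s.
d^0.79 = 263^0.79 = 81.61
v^0.4 = 25600^0.4 = 57.98
g^-0.26 = 1.31^-0.26 = 0.9322
D = 0.88 × 81.61 × 57.98 × 0.9322 = 3882 m
   = 3.882 km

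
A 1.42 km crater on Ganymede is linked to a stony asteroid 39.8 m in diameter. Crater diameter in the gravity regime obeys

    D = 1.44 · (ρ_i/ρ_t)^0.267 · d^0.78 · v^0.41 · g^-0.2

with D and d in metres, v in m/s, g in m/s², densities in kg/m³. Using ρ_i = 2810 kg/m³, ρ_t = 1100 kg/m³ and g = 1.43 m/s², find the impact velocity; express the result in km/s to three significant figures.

Rearranging for v: v = [D / (1.44 · (2810/1100)^0.267 · 39.8^0.78 · 1.43^-0.2)]^(1/0.41).
D = 1420 m.
(2810/1100)^0.267 = 1.285
39.8^0.78 = 17.70
1.43^-0.2 = 0.9310
Denominator = 1.44 × 1.285 × 17.70 × 0.9310 = 30.49
D / 30.49 = 1420 / 30.49 = 46.57
v = 46.57^(1/0.41) = 46.57^2.439 = 11709 m/s

v ≈ 11.7 km/s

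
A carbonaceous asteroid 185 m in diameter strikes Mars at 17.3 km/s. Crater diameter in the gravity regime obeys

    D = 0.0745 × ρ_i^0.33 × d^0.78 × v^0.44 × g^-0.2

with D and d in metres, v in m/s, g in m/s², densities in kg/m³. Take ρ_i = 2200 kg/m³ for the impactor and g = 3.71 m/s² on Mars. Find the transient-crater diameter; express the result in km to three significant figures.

D ≈ 3.12 km

In SI units: v = 17300 m/s.
ρ_i^0.33 = 2200^0.33 = 12.68
d^0.78 = 185^0.78 = 58.67
v^0.44 = 17300^0.44 = 73.24
g^-0.2 = 3.71^-0.2 = 0.7694
D = 0.0745 × 12.68 × 58.67 × 73.24 × 0.7694 = 3123 m
   = 3.123 km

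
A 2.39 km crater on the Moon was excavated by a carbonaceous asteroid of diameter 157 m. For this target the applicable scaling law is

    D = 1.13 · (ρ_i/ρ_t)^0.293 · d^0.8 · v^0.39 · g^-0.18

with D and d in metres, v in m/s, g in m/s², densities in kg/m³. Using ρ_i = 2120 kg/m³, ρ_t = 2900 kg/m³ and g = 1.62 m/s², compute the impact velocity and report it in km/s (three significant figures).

Rearranging for v: v = [D / (1.13 · (2120/2900)^0.293 · 157^0.8 · 1.62^-0.18)]^(1/0.39).
D = 2390 m.
(2120/2900)^0.293 = 0.9123
157^0.8 = 57.11
1.62^-0.18 = 0.9168
Denominator = 1.13 × 0.9123 × 57.11 × 0.9168 = 53.98
D / 53.98 = 2390 / 53.98 = 44.28
v = 44.28^(1/0.39) = 44.28^2.5641 = 16636 m/s

v ≈ 16.6 km/s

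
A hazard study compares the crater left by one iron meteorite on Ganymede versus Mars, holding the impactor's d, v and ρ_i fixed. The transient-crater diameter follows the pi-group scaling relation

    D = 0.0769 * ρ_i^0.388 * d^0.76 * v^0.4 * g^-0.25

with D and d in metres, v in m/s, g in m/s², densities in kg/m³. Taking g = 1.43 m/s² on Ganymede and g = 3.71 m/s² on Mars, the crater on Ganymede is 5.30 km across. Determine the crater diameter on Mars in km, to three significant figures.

D ≈ 4.18 km

All impactor-dependent factors cancel in the ratio, leaving D_Mars/D_Ganymede = (g_Mars/g_Ganymede)^-0.25.
(3.71/1.43)^-0.25 = 2.594^-0.25 = 0.7880
D_Mars = 0.7880 × 5.30 km = 4.18 km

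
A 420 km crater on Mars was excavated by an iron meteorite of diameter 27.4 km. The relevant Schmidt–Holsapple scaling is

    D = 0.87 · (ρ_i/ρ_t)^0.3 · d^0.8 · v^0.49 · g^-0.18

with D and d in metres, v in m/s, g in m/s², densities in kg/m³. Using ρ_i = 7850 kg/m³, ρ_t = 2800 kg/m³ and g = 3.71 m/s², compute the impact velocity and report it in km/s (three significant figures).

v ≈ 19.5 km/s

Rearranging for v: v = [D / (0.87 · (7850/2800)^0.3 · 27400^0.8 · 3.71^-0.18)]^(1/0.49).
D = 420000 m.
(7850/2800)^0.3 = 1.362
27400^0.8 = 3550
3.71^-0.18 = 0.7898
Denominator = 0.87 × 1.362 × 3550 × 0.7898 = 3322
D / 3322 = 420000 / 3322 = 126.4
v = 126.4^(1/0.49) = 126.4^2.0408 = 19465 m/s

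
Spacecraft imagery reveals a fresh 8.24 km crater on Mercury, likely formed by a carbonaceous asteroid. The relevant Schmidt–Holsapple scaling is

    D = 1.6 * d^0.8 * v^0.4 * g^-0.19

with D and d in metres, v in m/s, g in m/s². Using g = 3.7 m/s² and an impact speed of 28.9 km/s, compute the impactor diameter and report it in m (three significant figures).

d ≈ 350 m

Rearranging for d: d = [D / (1.6 · 28900^0.4 · 3.7^-0.19)]^(1/0.8).
D = 8240 m.
28900^0.4 = 60.86
3.7^-0.19 = 0.7799
Denominator = 1.6 × 60.86 × 0.7799 = 75.94
D / 75.94 = 8240 / 75.94 = 108.5
d = 108.5^(1/0.8) = 108.5^1.25 = 350.2 m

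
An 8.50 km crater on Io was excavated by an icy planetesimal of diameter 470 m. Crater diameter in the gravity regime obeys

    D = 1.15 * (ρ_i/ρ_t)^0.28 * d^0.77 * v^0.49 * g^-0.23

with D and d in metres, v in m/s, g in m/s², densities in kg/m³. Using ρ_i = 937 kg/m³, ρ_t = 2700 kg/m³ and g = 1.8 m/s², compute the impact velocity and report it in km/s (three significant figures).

Rearranging for v: v = [D / (1.15 · (937/2700)^0.28 · 470^0.77 · 1.8^-0.23)]^(1/0.49).
D = 8500 m.
(937/2700)^0.28 = 0.7435
470^0.77 = 114.2
1.8^-0.23 = 0.8735
Denominator = 1.15 × 0.7435 × 114.2 × 0.8735 = 85.29
D / 85.29 = 8500 / 85.29 = 99.66
v = 99.66^(1/0.49) = 99.66^2.0408 = 11983 m/s

v ≈ 12.0 km/s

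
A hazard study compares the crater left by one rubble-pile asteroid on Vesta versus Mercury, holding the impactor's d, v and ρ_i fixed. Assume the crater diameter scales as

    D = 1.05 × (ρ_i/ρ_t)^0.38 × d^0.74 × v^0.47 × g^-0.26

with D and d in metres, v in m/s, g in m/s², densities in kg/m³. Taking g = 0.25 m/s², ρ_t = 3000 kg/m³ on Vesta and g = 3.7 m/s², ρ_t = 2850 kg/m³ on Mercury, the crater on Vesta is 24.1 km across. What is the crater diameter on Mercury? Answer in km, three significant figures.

The impactor-only factors (d, v, ρ_i) cancel in the ratio, leaving D_Mercury/D_Vesta = (g_Mercury/g_Vesta)^-0.26 · (ρ_t,Vesta/ρ_t,Mercury)^0.38.
(3.7/0.25)^-0.26 = 14.80^-0.26 = 0.4963
(3000/2850)^0.38 = 1.053^0.38 = 1.020
Ratio = 0.4963 × 1.020 = 0.5062
D_Mercury = 0.5062 × 24.1 km = 12.2 km

D ≈ 12.2 km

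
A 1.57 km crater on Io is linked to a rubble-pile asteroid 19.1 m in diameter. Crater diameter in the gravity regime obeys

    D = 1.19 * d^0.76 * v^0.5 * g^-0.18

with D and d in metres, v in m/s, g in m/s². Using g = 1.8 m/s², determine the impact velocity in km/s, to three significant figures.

v ≈ 24.3 km/s

Rearranging for v: v = [D / (1.19 · 19.1^0.76 · 1.8^-0.18)]^(1/0.5).
D = 1570 m.
19.1^0.76 = 9.410
1.8^-0.18 = 0.8996
Denominator = 1.19 × 9.410 × 0.8996 = 10.07
D / 10.07 = 1570 / 10.07 = 155.9
v = 155.9^(1/0.5) = 155.9^2 = 24305 m/s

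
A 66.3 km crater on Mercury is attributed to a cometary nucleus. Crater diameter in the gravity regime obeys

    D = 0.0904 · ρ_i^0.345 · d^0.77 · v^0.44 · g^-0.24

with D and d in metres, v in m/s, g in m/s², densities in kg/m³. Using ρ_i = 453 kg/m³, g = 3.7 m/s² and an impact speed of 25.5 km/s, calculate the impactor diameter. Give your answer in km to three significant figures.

d ≈ 12.2 km

Rearranging for d: d = [D / (0.0904 · 453^0.345 · 25500^0.44 · 3.7^-0.24)]^(1/0.77).
D = 66300 m.
453^0.345 = 8.248
25500^0.44 = 86.87
3.7^-0.24 = 0.7305
Denominator = 0.0904 × 8.248 × 86.87 × 0.7305 = 47.32
D / 47.32 = 66300 / 47.32 = 1401
d = 1401^(1/0.77) = 1401^1.2987 = 12198 m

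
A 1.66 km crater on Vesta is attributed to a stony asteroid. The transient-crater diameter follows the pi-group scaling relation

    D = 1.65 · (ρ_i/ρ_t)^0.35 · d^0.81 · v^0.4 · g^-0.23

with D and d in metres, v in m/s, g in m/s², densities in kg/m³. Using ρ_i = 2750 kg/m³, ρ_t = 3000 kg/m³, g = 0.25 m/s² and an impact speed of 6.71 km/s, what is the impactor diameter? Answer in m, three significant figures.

Rearranging for d: d = [D / (1.65 · (2750/3000)^0.35 · 6710^0.4 · 0.25^-0.23)]^(1/0.81).
D = 1660 m.
(2750/3000)^0.35 = 0.9700
6710^0.4 = 33.94
0.25^-0.23 = 1.376
Denominator = 1.65 × 0.9700 × 33.94 × 1.376 = 74.75
D / 74.75 = 1660 / 74.75 = 22.21
d = 22.21^(1/0.81) = 22.21^1.2346 = 45.97 m

d ≈ 46.0 m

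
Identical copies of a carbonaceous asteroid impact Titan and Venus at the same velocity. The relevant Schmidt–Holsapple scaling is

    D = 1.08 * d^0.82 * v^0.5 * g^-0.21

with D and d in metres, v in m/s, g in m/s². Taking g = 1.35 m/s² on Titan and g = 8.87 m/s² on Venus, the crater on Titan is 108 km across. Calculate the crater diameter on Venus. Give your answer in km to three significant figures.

D ≈ 72.7 km

All impactor-dependent factors cancel in the ratio, leaving D_Venus/D_Titan = (g_Venus/g_Titan)^-0.21.
(8.87/1.35)^-0.21 = 6.570^-0.21 = 0.6735
D_Venus = 0.6735 × 108 km = 72.7 km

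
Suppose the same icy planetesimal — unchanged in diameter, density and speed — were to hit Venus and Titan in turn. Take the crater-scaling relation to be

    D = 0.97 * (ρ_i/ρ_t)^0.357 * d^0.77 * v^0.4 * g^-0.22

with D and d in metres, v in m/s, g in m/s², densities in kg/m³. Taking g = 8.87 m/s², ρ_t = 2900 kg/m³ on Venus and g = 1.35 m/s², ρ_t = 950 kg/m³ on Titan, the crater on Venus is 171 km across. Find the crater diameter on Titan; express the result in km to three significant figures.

The impactor-only factors (d, v, ρ_i) cancel in the ratio, leaving D_Titan/D_Venus = (g_Titan/g_Venus)^-0.22 · (ρ_t,Venus/ρ_t,Titan)^0.357.
(1.35/8.87)^-0.22 = 0.1522^-0.22 = 1.513
(2900/950)^0.357 = 3.053^0.357 = 1.490
Ratio = 1.513 × 1.490 = 2.254
D_Titan = 2.254 × 171 km = 385 km

D ≈ 385 km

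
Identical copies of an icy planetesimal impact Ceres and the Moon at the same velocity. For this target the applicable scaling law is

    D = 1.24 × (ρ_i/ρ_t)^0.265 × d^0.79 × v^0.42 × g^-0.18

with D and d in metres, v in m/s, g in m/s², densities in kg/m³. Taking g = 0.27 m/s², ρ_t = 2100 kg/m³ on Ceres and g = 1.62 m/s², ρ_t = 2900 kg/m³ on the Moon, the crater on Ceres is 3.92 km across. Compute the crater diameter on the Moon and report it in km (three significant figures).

D ≈ 2.61 km

The impactor-only factors (d, v, ρ_i) cancel in the ratio, leaving D_Moon/D_Ceres = (g_Moon/g_Ceres)^-0.18 · (ρ_t,Ceres/ρ_t,Moon)^0.265.
(1.62/0.27)^-0.18 = 6.000^-0.18 = 0.7243
(2100/2900)^0.265 = 0.7241^0.265 = 0.9180
Ratio = 0.7243 × 0.9180 = 0.6649
D_Moon = 0.6649 × 3.92 km = 2.61 km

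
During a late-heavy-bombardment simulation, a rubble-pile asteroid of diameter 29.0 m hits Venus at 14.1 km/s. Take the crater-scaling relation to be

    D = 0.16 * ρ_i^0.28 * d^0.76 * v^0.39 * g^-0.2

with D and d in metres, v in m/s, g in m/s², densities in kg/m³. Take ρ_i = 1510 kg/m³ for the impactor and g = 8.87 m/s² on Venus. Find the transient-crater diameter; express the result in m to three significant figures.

In SI units: v = 14100 m/s.
ρ_i^0.28 = 1510^0.28 = 7.765
d^0.76 = 29^0.76 = 12.92
v^0.39 = 14100^0.39 = 41.51
g^-0.2 = 8.87^-0.2 = 0.6463
D = 0.16 × 7.765 × 12.92 × 41.51 × 0.6463 = 430.6 m

D ≈ 431 m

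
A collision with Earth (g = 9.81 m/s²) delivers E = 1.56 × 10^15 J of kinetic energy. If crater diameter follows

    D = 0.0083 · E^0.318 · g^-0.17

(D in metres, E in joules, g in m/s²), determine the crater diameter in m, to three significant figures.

D ≈ 382 m

E^0.318 = (1.56 × 10^15)^0.318 = 6.783 × 10^4
g^-0.17 = 9.81^-0.17 = 0.6783
D = 0.0083 × 6.783 × 10^4 × 0.6783 = 381.9 m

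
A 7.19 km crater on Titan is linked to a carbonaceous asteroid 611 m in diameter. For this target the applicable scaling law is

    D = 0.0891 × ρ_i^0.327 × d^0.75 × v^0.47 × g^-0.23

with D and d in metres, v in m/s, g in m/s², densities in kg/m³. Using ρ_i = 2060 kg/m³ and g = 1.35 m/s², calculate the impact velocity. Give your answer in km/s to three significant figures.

v ≈ 5.66 km/s

Rearranging for v: v = [D / (0.0891 · 2060^0.327 · 611^0.75 · 1.35^-0.23)]^(1/0.47).
D = 7190 m.
2060^0.327 = 12.12
611^0.75 = 122.9
1.35^-0.23 = 0.9333
Denominator = 0.0891 × 12.12 × 122.9 × 0.9333 = 123.9
D / 123.9 = 7190 / 123.9 = 58.03
v = 58.03^(1/0.47) = 58.03^2.1277 = 5656 m/s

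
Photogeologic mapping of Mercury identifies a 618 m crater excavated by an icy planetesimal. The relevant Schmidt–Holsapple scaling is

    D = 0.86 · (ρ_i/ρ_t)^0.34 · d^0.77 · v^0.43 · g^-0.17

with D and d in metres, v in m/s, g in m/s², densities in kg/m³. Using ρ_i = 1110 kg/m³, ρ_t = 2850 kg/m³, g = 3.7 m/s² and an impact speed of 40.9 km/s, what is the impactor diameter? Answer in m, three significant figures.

Rearranging for d: d = [D / (0.86 · (1110/2850)^0.34 · 40900^0.43 · 3.7^-0.17)]^(1/0.77).
(1110/2850)^0.34 = 0.7257
40900^0.43 = 96.17
3.7^-0.17 = 0.8006
Denominator = 0.86 × 0.7257 × 96.17 × 0.8006 = 48.05
D / 48.05 = 618 / 48.05 = 12.86
d = 12.86^(1/0.77) = 12.86^1.2987 = 27.58 m

d ≈ 27.6 m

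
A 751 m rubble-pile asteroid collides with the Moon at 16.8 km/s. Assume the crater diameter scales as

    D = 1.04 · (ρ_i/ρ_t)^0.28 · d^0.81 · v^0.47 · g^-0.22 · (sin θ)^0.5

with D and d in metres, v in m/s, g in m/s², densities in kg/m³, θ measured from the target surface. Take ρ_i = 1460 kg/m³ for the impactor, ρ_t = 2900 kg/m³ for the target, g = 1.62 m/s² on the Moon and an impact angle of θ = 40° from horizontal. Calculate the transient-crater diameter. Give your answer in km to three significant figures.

In SI units: v = 16800 m/s.
(ρ_i/ρ_t)^0.28 = (1460/2900)^0.28 = 0.8252
d^0.81 = 751^0.81 = 213.4
v^0.47 = 16800^0.47 = 96.80
g^-0.22 = 1.62^-0.22 = 0.8993
(sin 40°)^0.5 = 0.6428^0.5 = 0.8017
D = 1.04 × 0.8252 × 213.4 × 96.80 × 0.8993 × 0.8017 = 12781 m
   = 12.78 km

D ≈ 12.8 km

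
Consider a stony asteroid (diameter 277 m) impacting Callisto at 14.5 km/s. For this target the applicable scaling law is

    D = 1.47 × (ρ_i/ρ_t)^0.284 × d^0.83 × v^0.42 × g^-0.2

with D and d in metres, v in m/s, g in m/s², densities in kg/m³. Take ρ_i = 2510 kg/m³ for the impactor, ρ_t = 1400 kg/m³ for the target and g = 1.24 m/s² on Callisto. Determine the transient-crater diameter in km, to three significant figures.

D ≈ 9.90 km

In SI units: v = 14500 m/s.
(ρ_i/ρ_t)^0.284 = (2510/1400)^0.284 = 1.180
d^0.83 = 277^0.83 = 106.5
v^0.42 = 14500^0.42 = 55.95
g^-0.2 = 1.24^-0.2 = 0.9579
D = 1.47 × 1.180 × 106.5 × 55.95 × 0.9579 = 9901 m
   = 9.901 km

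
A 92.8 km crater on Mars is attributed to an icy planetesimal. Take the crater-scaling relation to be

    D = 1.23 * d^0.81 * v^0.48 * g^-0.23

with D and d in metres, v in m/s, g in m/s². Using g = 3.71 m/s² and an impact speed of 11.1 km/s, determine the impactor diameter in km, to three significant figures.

d ≈ 6.11 km

Rearranging for d: d = [D / (1.23 · 11100^0.48 · 3.71^-0.23)]^(1/0.81).
D = 92800 m.
11100^0.48 = 87.45
3.71^-0.23 = 0.7397
Denominator = 1.23 × 87.45 × 0.7397 = 79.56
D / 79.56 = 92800 / 79.56 = 1166
d = 1166^(1/0.81) = 1166^1.2346 = 6111 m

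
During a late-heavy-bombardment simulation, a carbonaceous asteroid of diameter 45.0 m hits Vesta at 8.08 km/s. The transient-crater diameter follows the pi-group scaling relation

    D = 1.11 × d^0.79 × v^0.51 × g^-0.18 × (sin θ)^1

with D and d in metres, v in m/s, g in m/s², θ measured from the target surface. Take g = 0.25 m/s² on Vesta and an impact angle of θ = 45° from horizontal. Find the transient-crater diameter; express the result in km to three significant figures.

D ≈ 2.00 km

In SI units: v = 8080 m/s.
d^0.79 = 45^0.79 = 20.23
v^0.51 = 8080^0.51 = 98.35
g^-0.18 = 0.25^-0.18 = 1.283
(sin 45°)^1 = 0.7071^1 = 0.7071
D = 1.11 × 20.23 × 98.35 × 1.283 × 0.7071 = 2004 m
   = 2.004 km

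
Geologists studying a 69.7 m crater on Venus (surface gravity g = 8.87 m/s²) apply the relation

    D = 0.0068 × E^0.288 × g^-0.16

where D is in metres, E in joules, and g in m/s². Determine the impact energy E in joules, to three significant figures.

Rearranging: E = [D / (0.0068 · g^-0.16)]^(1/0.288).
g^-0.16 = 8.87^-0.16 = 0.7052
D / (0.0068 × 0.7052) = 69.7 / (4.795 × 10^-3) = 1.454 × 10^4
E = (1.454 × 10^4)^3.4722 = 2.840 × 10^14 J

E ≈ 2.84 × 10^14 J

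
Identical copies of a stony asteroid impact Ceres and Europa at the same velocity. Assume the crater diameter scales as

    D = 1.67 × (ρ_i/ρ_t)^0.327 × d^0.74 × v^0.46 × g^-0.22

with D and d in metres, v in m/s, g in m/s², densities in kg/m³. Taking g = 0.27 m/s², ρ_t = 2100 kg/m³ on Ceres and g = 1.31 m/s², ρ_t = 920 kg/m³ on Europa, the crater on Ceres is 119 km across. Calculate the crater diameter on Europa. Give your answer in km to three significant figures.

D ≈ 110 km

The impactor-only factors (d, v, ρ_i) cancel in the ratio, leaving D_Europa/D_Ceres = (g_Europa/g_Ceres)^-0.22 · (ρ_t,Ceres/ρ_t,Europa)^0.327.
(1.31/0.27)^-0.22 = 4.852^-0.22 = 0.7065
(2100/920)^0.327 = 2.283^0.327 = 1.310
Ratio = 0.7065 × 1.310 = 0.9255
D_Europa = 0.9255 × 119 km = 110 km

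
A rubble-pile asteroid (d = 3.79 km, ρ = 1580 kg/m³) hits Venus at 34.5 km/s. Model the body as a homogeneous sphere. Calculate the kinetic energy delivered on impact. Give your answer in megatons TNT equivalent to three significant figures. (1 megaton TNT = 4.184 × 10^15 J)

E ≈ 6.41 × 10^6 Mt TNT

d = 3790 m; v = 34500 m/s.
Mass m = (π/6) ρ d³ = (π/6) × 1580 × (3790)³ = 4.504 × 10^13 kg
E = ½ m v² = 0.5 × 4.504 × 10^13 × (34500)² = 2.680 × 10^22 J
   = 2.680 × 10^22 / 4.184×10^15 = 6.405 × 10^6 Mt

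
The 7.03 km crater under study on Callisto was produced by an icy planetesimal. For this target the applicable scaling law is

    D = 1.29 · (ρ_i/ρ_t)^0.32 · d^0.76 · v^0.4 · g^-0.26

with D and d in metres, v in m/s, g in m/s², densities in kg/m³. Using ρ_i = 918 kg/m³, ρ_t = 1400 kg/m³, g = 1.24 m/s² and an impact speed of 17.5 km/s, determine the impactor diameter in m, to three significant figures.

d ≈ 620 m

Rearranging for d: d = [D / (1.29 · (918/1400)^0.32 · 17500^0.4 · 1.24^-0.26)]^(1/0.76).
D = 7030 m.
(918/1400)^0.32 = 0.8737
17500^0.4 = 49.80
1.24^-0.26 = 0.9456
Denominator = 1.29 × 0.8737 × 49.80 × 0.9456 = 53.07
D / 53.07 = 7030 / 53.07 = 132.5
d = 132.5^(1/0.76) = 132.5^1.3158 = 620.0 m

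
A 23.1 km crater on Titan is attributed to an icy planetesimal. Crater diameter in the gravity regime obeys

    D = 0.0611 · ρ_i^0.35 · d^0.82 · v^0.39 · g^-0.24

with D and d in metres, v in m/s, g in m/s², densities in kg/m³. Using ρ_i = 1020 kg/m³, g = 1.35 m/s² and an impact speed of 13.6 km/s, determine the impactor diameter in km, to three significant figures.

Rearranging for d: d = [D / (0.0611 · 1020^0.35 · 13600^0.39 · 1.35^-0.24)]^(1/0.82).
D = 23100 m.
1020^0.35 = 11.30
13600^0.39 = 40.93
1.35^-0.24 = 0.9305
Denominator = 0.0611 × 11.30 × 40.93 × 0.9305 = 26.30
D / 26.30 = 23100 / 26.30 = 878.3
d = 878.3^(1/0.82) = 878.3^1.2195 = 3888 m

d ≈ 3.89 km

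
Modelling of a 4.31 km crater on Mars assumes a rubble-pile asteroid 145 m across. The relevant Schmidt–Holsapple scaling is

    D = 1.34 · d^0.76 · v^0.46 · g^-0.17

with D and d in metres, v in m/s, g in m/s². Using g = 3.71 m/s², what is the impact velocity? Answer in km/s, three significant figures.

v ≈ 18.4 km/s

Rearranging for v: v = [D / (1.34 · 145^0.76 · 3.71^-0.17)]^(1/0.46).
D = 4310 m.
145^0.76 = 43.92
3.71^-0.17 = 0.8002
Denominator = 1.34 × 43.92 × 0.8002 = 47.09
D / 47.09 = 4310 / 47.09 = 91.53
v = 91.53^(1/0.46) = 91.53^2.1739 = 18376 m/s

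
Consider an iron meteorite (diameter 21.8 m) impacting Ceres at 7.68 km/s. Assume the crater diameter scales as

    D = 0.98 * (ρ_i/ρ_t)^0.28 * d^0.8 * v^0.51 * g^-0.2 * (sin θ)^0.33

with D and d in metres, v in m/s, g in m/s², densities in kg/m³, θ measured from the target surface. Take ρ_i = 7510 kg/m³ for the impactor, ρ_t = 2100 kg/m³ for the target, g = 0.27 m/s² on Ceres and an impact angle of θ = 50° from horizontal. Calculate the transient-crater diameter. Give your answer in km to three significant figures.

In SI units: v = 7680 m/s.
(ρ_i/ρ_t)^0.28 = (7510/2100)^0.28 = 1.429
d^0.8 = 21.8^0.8 = 11.77
v^0.51 = 7680^0.51 = 95.84
g^-0.2 = 0.27^-0.2 = 1.299
(sin 50°)^0.33 = 0.7660^0.33 = 0.9158
D = 0.98 × 1.429 × 11.77 × 95.84 × 1.299 × 0.9158 = 1879 m
   = 1.879 km

D ≈ 1.88 km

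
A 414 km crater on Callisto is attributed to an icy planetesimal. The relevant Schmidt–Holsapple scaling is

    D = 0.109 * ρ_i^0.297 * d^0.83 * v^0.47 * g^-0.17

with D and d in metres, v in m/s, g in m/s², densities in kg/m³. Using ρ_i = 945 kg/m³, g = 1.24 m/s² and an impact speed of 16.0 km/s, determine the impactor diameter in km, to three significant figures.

Rearranging for d: d = [D / (0.109 · 945^0.297 · 16000^0.47 · 1.24^-0.17)]^(1/0.83).
D = 414000 m.
945^0.297 = 7.651
16000^0.47 = 94.61
1.24^-0.17 = 0.9641
Denominator = 0.109 × 7.651 × 94.61 × 0.9641 = 76.07
D / 76.07 = 414000 / 76.07 = 5442
d = 5442^(1/0.83) = 5442^1.2048 = 31684 m

d ≈ 31.7 km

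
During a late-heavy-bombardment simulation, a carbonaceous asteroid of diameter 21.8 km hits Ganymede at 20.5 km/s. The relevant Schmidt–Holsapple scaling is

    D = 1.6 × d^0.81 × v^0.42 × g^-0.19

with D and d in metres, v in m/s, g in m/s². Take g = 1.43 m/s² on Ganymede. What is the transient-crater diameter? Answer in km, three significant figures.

D ≈ 316 km

In SI units: d = 21800 m, v = 20500 m/s.
d^0.81 = 21800^0.81 = 3267
v^0.42 = 20500^0.42 = 64.70
g^-0.19 = 1.43^-0.19 = 0.9343
D = 1.6 × 3267 × 64.70 × 0.9343 = 3.160 × 10^5 m
   = 316.0 km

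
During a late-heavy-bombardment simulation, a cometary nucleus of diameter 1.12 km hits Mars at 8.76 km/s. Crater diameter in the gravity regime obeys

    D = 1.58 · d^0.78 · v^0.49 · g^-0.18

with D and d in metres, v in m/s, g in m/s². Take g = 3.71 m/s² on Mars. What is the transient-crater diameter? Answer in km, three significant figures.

D ≈ 25.5 km

In SI units: d = 1120 m, v = 8760 m/s.
d^0.78 = 1120^0.78 = 239.0
v^0.49 = 8760^0.49 = 85.47
g^-0.18 = 3.71^-0.18 = 0.7898
D = 1.58 × 239.0 × 85.47 × 0.7898 = 25491 m
   = 25.49 km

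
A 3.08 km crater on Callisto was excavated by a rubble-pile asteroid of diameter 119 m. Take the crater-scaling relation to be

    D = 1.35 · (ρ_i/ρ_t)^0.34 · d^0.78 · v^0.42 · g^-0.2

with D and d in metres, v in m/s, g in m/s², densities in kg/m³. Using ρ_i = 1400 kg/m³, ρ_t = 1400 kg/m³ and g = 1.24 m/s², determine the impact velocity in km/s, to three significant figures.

Rearranging for v: v = [D / (1.35 · (1400/1400)^0.34 · 119^0.78 · 1.24^-0.2)]^(1/0.42).
D = 3080 m.
(1400/1400)^0.34 = 1.000
119^0.78 = 41.58
1.24^-0.2 = 0.9579
Denominator = 1.35 × 1.000 × 41.58 × 0.9579 = 53.77
D / 53.77 = 3080 / 53.77 = 57.28
v = 57.28^(1/0.42) = 57.28^2.381 = 15339 m/s

v ≈ 15.3 km/s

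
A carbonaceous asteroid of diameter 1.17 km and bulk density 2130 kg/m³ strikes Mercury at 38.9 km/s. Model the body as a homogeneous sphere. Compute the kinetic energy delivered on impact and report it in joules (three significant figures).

E ≈ 1.35 × 10^21 J

d = 1170 m; v = 38900 m/s.
Mass m = (π/6) ρ d³ = (π/6) × 2130 × (1170)³ = 1.786 × 10^12 kg
E = ½ m v² = 0.5 × 1.786 × 10^12 × (38900)² = 1.351 × 10^21 J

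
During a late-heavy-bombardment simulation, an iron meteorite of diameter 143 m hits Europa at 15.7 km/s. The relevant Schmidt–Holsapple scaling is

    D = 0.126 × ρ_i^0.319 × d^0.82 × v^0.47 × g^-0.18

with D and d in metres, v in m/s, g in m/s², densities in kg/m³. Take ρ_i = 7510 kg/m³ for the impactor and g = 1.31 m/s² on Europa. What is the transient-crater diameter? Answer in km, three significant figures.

D ≈ 11.4 km

In SI units: v = 15700 m/s.
ρ_i^0.319 = 7510^0.319 = 17.23
d^0.82 = 143^0.82 = 58.53
v^0.47 = 15700^0.47 = 93.77
g^-0.18 = 1.31^-0.18 = 0.9526
D = 0.126 × 17.23 × 58.53 × 93.77 × 0.9526 = 11350 m
   = 11.35 km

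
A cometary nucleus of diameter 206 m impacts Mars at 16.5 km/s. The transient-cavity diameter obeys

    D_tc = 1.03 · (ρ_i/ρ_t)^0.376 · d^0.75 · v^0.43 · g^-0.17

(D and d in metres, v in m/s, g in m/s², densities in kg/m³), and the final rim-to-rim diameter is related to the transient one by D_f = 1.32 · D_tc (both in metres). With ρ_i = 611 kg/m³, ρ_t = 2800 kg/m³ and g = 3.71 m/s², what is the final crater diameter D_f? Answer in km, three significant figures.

D_f ≈ 2.17 km

v = 16500 m/s.
(ρ_i/ρ_t)^0.376 = (611/2800)^0.376 = 0.5642
d^0.75 = 206^0.75 = 54.38
v^0.43 = 16500^0.43 = 65.09
g^-0.17 = 3.71^-0.17 = 0.8002
D_tc = 1.03 × 0.5642 × 54.38 × 65.09 × 0.8002 = 1646 m
D_f = 1.32 × 1646 = 2173 m
     = 2.173 km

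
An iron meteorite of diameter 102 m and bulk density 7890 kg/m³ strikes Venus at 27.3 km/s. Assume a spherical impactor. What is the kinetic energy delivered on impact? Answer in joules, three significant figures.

E ≈ 1.63 × 10^18 J

v = 27300 m/s.
Mass m = (π/6) ρ d³ = (π/6) × 7890 × (102)³ = 4.384 × 10^9 kg
E = ½ m v² = 0.5 × 4.384 × 10^9 × (27300)² = 1.634 × 10^18 J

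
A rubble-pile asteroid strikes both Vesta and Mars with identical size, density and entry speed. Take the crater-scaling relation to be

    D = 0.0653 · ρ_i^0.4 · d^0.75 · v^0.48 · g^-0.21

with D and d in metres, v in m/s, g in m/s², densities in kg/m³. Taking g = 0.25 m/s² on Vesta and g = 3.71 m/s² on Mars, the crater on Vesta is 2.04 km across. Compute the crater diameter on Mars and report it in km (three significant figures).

All impactor-dependent factors cancel in the ratio, leaving D_Mars/D_Vesta = (g_Mars/g_Vesta)^-0.21.
(3.71/0.25)^-0.21 = 14.84^-0.21 = 0.5675
D_Mars = 0.5675 × 2.04 km = 1.16 km

D ≈ 1.16 km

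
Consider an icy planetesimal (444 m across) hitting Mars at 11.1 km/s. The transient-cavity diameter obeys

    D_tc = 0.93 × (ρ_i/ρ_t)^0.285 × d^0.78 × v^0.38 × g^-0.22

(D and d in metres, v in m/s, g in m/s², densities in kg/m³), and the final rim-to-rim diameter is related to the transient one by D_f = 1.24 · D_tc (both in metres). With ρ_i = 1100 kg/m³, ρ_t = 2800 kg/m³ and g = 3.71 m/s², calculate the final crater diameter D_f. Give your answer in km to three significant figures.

v = 11100 m/s.
(ρ_i/ρ_t)^0.285 = (1100/2800)^0.285 = 0.7662
d^0.78 = 444^0.78 = 116.1
v^0.38 = 11100^0.38 = 34.45
g^-0.22 = 3.71^-0.22 = 0.7494
D_tc = 0.93 × 0.7662 × 116.1 × 34.45 × 0.7494 = 2136 m
D_f = 1.24 × 2136 = 2649 m
     = 2.649 km

D_f ≈ 2.65 km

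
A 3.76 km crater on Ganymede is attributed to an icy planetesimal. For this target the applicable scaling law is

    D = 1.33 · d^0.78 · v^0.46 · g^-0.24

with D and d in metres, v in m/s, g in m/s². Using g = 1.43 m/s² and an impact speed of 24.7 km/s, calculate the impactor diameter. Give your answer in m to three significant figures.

d ≈ 76.2 m

Rearranging for d: d = [D / (1.33 · 24700^0.46 · 1.43^-0.24)]^(1/0.78).
D = 3760 m.
24700^0.46 = 104.9
1.43^-0.24 = 0.9177
Denominator = 1.33 × 104.9 × 0.9177 = 128.0
D / 128.0 = 3760 / 128.0 = 29.38
d = 29.38^(1/0.78) = 29.38^1.2821 = 76.24 m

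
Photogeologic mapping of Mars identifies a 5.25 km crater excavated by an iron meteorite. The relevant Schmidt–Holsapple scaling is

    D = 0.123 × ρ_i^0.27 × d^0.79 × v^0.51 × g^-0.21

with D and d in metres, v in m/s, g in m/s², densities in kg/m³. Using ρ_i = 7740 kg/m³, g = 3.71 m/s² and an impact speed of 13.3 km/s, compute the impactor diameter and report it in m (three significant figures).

d ≈ 105 m

Rearranging for d: d = [D / (0.123 · 7740^0.27 · 13300^0.51 · 3.71^-0.21)]^(1/0.79).
D = 5250 m.
7740^0.27 = 11.22
13300^0.51 = 126.8
3.71^-0.21 = 0.7593
Denominator = 0.123 × 11.22 × 126.8 × 0.7593 = 132.9
D / 132.9 = 5250 / 132.9 = 39.50
d = 39.50^(1/0.79) = 39.50^1.2658 = 104.9 m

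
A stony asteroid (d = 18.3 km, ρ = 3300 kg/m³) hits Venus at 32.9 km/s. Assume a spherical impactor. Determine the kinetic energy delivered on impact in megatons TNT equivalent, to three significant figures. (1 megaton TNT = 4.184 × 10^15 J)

d = 18300 m; v = 32900 m/s.
Mass m = (π/6) ρ d³ = (π/6) × 3300 × (18300)³ = 1.059 × 10^16 kg
E = ½ m v² = 0.5 × 1.059 × 10^16 × (32900)² = 5.731 × 10^24 J
   = 5.731 × 10^24 / 4.184×10^15 = 1.370 × 10^9 Mt

E ≈ 1.37 × 10^9 Mt TNT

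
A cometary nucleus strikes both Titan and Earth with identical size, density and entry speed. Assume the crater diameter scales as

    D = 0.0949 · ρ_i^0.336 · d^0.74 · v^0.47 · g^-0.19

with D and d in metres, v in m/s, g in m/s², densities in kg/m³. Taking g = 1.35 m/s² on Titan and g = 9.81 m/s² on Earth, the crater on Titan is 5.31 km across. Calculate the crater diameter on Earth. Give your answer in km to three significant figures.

D ≈ 3.64 km

All impactor-dependent factors cancel in the ratio, leaving D_Earth/D_Titan = (g_Earth/g_Titan)^-0.19.
(9.81/1.35)^-0.19 = 7.267^-0.19 = 0.6860
D_Earth = 0.6860 × 5.31 km = 3.64 km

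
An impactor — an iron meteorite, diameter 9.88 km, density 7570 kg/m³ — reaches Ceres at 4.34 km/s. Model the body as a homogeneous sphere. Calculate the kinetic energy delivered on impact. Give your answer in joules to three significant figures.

d = 9880 m; v = 4340 m/s.
Mass m = (π/6) ρ d³ = (π/6) × 7570 × (9880)³ = 3.823 × 10^15 kg
E = ½ m v² = 0.5 × 3.823 × 10^15 × (4340)² = 3.600 × 10^22 J

E ≈ 3.60 × 10^22 J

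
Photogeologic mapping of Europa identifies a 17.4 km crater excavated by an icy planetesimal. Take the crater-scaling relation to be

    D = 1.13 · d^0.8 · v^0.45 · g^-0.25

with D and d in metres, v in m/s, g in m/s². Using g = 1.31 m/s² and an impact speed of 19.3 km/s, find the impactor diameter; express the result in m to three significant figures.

d ≈ 725 m

Rearranging for d: d = [D / (1.13 · 19300^0.45 · 1.31^-0.25)]^(1/0.8).
D = 17400 m.
19300^0.45 = 84.82
1.31^-0.25 = 0.9347
Denominator = 1.13 × 84.82 × 0.9347 = 89.59
D / 89.59 = 17400 / 89.59 = 194.2
d = 194.2^(1/0.8) = 194.2^1.25 = 725.0 m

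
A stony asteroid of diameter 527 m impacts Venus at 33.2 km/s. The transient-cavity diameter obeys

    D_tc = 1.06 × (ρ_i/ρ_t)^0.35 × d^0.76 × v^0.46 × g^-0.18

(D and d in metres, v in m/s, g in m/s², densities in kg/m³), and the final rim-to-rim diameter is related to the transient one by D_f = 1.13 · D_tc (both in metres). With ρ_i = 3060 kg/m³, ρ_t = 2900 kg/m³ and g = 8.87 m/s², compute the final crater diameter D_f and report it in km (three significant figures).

v = 33200 m/s.
(ρ_i/ρ_t)^0.35 = (3060/2900)^0.35 = 1.019
d^0.76 = 527^0.76 = 117.1
v^0.46 = 33200^0.46 = 120.1
g^-0.18 = 8.87^-0.18 = 0.6751
D_tc = 1.06 × 1.019 × 117.1 × 120.1 × 0.6751 = 10260 m
D_f = 1.13 × 10260 = 11594 m
     = 11.59 km

D_f ≈ 11.6 km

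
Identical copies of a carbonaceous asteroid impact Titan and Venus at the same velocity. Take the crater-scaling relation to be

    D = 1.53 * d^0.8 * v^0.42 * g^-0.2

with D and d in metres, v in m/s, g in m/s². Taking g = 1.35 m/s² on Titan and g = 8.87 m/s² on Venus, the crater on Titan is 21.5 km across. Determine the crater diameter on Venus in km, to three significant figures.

D ≈ 14.8 km

All impactor-dependent factors cancel in the ratio, leaving D_Venus/D_Titan = (g_Venus/g_Titan)^-0.2.
(8.87/1.35)^-0.2 = 6.570^-0.2 = 0.6863
D_Venus = 0.6863 × 21.5 km = 14.8 km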